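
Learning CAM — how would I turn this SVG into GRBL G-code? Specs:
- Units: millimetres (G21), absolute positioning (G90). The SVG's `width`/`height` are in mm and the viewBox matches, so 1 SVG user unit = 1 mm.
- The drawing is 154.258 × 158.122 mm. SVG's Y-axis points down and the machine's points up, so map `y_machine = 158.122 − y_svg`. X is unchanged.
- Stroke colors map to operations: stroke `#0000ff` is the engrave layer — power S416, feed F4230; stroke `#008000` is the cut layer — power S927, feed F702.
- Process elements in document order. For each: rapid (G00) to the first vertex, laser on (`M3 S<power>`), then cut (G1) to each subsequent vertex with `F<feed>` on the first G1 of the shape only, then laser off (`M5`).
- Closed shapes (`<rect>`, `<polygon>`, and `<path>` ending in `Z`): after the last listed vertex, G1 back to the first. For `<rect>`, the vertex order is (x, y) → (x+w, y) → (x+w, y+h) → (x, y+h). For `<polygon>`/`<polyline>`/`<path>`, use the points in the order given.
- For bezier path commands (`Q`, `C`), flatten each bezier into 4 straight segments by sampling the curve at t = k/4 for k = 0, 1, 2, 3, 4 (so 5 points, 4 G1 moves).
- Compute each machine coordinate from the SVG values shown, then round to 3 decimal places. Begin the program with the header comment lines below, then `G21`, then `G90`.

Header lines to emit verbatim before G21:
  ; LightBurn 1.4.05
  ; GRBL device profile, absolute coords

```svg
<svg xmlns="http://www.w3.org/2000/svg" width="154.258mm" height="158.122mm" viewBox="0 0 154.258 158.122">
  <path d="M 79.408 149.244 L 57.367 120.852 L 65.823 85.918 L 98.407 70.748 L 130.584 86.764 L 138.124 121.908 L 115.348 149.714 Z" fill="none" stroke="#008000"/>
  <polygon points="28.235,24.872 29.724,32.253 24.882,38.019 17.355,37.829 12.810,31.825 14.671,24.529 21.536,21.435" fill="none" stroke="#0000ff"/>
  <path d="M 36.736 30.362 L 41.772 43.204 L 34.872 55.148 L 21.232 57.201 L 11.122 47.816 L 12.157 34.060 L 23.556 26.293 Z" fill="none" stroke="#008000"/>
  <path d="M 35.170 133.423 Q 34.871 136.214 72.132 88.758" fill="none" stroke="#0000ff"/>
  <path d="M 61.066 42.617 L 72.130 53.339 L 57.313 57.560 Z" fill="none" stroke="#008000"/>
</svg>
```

; LightBurn 1.4.05
; GRBL device profile, absolute coords
G21
G90
G00 X79.408 Y8.878
M3 S927
G1 X57.367 Y37.270 F702
G1 X65.823 Y72.204
G1 X98.407 Y87.374
G1 X130.584 Y71.358
G1 X138.124 Y36.214
G1 X115.348 Y8.408
G1 X79.408 Y8.878
M5
G00 X28.235 Y133.250
M3 S416
G1 X29.724 Y125.869 F4230
G1 X24.882 Y120.103
G1 X17.355 Y120.293
G1 X12.810 Y126.297
G1 X14.671 Y133.593
G1 X21.536 Y136.687
G1 X28.235 Y133.250
M5
G00 X36.736 Y127.760
M3 S927
G1 X41.772 Y114.918 F702
G1 X34.872 Y102.974
G1 X21.232 Y100.921
G1 X11.122 Y110.306
G1 X12.157 Y124.062
G1 X23.556 Y131.829
G1 X36.736 Y127.760
M5
G00 X35.170 Y24.699
M3 S416
G1 X37.368 Y26.444 F4230
G1 X44.261 Y34.470
G1 X55.849 Y48.776
G1 X72.132 Y69.364
M5
G00 X61.066 Y115.505
M3 S927
G1 X72.130 Y104.783 F702
G1 X57.313 Y100.562
G1 X61.066 Y115.505
M5

Since the viewBox matches the mm dimensions, user units are millimetres directly. The only transform is the Y-flip y_m = 158.122 − y_svg.

Shape 1 is a regular polygon drawn with `<path>`. Its stroke #008000 means cut at S927, F702. After flipping Y the toolpath is (79.408,8.878) → (57.367,37.270) → (65.823,72.204) → (98.407,87.374) → (130.584,71.358) → (138.124,36.214) → (115.348,8.408) → (79.408,8.878), returning to the start.

Shape 2 is a regular polygon drawn with `<polygon>`. Its stroke #0000ff means engrave at S416, F4230. After flipping Y the toolpath is (28.235,133.250) → (29.724,125.869) → (24.882,120.103) → (17.355,120.293) → (12.810,126.297) → (14.671,133.593) → (21.536,136.687) → (28.235,133.250), returning to the start.

Shape 3 is a regular polygon drawn with `<path>`. Its stroke #008000 means cut at S927, F702. After flipping Y the toolpath is (36.736,127.760) → (41.772,114.918) → (34.872,102.974) → (21.232,100.921) → (11.122,110.306) → (12.157,124.062) → (23.556,131.829) → (36.736,127.760), returning to the start.

Shape 4 is a quadratic bezier drawn with `<path>`. Its stroke #0000ff means engrave at S416, F4230. After flipping Y the toolpath is (35.170,24.699) → (37.368,26.444) → (44.261,34.470) → (55.849,48.776) → (72.132,69.364).

Shape 5 is a regular polygon drawn with `<path>`. Its stroke #008000 means cut at S927, F702. After flipping Y the toolpath is (61.066,115.505) → (72.130,104.783) → (57.313,100.562) → (61.066,115.505), returning to the start.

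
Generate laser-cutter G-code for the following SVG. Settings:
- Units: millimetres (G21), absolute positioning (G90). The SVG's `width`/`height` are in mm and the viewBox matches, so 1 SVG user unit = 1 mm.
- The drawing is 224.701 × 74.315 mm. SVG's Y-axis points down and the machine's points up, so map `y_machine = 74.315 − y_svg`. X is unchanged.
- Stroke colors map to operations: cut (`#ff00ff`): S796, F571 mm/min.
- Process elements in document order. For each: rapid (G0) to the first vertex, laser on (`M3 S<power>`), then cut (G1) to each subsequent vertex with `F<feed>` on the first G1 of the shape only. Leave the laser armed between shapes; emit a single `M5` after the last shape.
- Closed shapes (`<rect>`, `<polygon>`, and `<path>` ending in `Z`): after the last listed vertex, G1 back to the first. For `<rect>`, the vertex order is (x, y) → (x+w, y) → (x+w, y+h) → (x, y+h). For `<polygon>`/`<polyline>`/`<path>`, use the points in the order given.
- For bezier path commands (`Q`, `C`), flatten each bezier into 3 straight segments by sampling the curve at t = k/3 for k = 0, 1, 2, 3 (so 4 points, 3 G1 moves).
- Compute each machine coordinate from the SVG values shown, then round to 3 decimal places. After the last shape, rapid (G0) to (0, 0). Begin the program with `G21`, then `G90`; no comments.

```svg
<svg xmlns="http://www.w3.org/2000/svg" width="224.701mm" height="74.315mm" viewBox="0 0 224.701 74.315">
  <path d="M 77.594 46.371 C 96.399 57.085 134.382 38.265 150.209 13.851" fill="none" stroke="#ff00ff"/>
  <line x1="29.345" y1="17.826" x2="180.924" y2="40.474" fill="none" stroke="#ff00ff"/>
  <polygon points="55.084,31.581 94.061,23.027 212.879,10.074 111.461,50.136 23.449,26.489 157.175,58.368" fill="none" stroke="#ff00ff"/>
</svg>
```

G21
G90
G0 X77.594 Y27.944
M3 S796
G1 X101.261 Y26.188 F571
G1 X128.528 Y38.801
G1 X150.209 Y60.464
G0 X29.345 Y56.489
M3 S796
G1 X180.924 Y33.841 F571
G0 X55.084 Y42.734
M3 S796
G1 X94.061 Y51.288 F571
G1 X212.879 Y64.241
G1 X111.461 Y24.179
G1 X23.449 Y47.826
G1 X157.175 Y15.947
G1 X55.084 Y42.734
M5
G0 X0.000 Y0.000

1 u = 1 mm; y_m = 74.315 − y.

[1] `<path>` cubic bezier, #ff00ff→cut S796 F571: (77.594,27.944) → (101.261,26.188) → (128.528,38.801) → (150.209,60.464)

[2] `<line>` line segment, #ff00ff→cut S796 F571: (29.345,56.489) → (180.924,33.841)

[3] `<polygon>` closed polygon, #ff00ff→cut S796 F571: (55.084,42.734) → (94.061,51.288) → (212.879,64.241) → (111.461,24.179) → (23.449,47.826) → (157.175,15.947) → (55.084,42.734) (closed)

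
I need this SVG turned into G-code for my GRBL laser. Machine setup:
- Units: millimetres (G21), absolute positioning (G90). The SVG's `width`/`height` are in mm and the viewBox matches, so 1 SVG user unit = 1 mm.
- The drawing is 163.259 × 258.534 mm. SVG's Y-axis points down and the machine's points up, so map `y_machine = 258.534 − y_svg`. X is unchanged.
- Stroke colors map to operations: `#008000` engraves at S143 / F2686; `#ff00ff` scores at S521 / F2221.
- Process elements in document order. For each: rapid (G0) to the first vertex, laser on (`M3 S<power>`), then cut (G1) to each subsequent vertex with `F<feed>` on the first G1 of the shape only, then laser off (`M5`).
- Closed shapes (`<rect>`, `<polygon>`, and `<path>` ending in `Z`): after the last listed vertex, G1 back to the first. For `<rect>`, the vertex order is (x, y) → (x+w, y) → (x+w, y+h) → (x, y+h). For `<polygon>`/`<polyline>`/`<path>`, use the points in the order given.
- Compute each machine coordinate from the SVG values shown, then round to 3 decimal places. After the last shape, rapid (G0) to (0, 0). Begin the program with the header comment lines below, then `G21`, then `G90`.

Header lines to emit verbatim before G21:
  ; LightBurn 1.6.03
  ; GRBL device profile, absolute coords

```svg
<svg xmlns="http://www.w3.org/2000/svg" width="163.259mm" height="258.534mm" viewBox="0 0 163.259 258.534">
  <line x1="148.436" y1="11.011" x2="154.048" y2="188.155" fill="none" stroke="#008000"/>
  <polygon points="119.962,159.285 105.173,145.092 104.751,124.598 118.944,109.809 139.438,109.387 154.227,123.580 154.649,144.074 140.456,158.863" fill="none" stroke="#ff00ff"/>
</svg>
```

; LightBurn 1.6.03
; GRBL device profile, absolute coords
G21
G90
G0 X148.436 Y247.523
M3 S143
G1 X154.048 Y70.379 F2686
M5
G0 X119.962 Y99.249
M3 S521
G1 X105.173 Y113.442 F2221
G1 X104.751 Y133.936
G1 X118.944 Y148.725
G1 X139.438 Y149.147
G1 X154.227 Y134.954
G1 X154.649 Y114.460
G1 X140.456 Y99.671
G1 X119.962 Y99.249
M5
G0 X0.000 Y0.000

Since the viewBox matches the mm dimensions, user units are millimetres directly. The only transform is the Y-flip y_m = 258.534 − y_svg.

Shape 1 is a line segment drawn with `<line>`. Its stroke #008000 means engrave at S143, F2686. After flipping Y the toolpath is (148.436,247.523) → (154.048,70.379).

Shape 2 is a regular polygon drawn with `<polygon>`. Its stroke #ff00ff means score at S521, F2221. After flipping Y the toolpath is (119.962,99.249) → (105.173,113.442) → (104.751,133.936) → (118.944,148.725) → (139.438,149.147) → (154.227,134.954) → (154.649,114.460) → (140.456,99.671) → (119.962,99.249), returning to the start.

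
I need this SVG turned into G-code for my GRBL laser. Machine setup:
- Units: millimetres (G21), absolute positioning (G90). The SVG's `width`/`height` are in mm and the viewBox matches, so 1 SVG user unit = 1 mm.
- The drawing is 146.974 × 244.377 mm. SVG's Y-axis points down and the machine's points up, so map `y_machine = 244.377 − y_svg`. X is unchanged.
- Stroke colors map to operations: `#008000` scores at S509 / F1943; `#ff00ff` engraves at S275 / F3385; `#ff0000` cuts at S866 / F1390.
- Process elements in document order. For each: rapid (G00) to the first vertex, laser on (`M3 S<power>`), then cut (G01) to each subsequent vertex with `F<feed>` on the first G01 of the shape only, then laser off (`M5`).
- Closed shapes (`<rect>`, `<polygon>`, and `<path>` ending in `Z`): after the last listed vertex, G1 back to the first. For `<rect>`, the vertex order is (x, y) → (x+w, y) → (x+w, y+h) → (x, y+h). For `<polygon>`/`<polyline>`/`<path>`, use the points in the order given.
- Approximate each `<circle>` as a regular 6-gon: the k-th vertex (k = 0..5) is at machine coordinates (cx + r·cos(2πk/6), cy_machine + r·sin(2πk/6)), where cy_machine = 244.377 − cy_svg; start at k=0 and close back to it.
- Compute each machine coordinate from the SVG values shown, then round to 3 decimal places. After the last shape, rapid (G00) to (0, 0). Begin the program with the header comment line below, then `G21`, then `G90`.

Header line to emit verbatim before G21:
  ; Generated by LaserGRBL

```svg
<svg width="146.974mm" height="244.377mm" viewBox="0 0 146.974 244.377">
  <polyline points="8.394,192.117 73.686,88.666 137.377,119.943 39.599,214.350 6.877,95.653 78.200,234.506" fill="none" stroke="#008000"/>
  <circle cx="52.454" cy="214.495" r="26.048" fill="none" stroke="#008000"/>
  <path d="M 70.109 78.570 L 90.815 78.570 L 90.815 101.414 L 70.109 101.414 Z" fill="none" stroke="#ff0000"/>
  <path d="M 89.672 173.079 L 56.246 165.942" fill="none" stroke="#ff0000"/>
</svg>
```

; Generated by LaserGRBL
G21
G90
G00 X8.394 Y52.260
M3 S509
G01 X73.686 Y155.711 F1943
G01 X137.377 Y124.434
G01 X39.599 Y30.027
G01 X6.877 Y148.724
G01 X78.200 Y9.871
M5
G00 X78.502 Y29.882
M3 S509
G01 X65.478 Y52.440 F1943
G01 X39.430 Y52.440
G01 X26.406 Y29.882
G01 X39.430 Y7.324
G01 X65.478 Y7.324
G01 X78.502 Y29.882
M5
G00 X70.109 Y165.807
M3 S866
G01 X90.815 Y165.807 F1390
G01 X90.815 Y142.963
G01 X70.109 Y142.963
G01 X70.109 Y165.807
M5
G00 X89.672 Y71.298
M3 S866
G01 X56.246 Y78.435 F1390
M5
G00 X0.000 Y0.000

viewBox `0 0 146.974 244.377` with mm width/height → 1 unit = 1 mm. Flip: y_m = 244.377 − y_svg.

**Shape 1** — `<polyline>` open polyline, stroke `#008000` → score (S509, F1943). Machine vertices: (8.394,52.260) → (73.686,155.711) → (137.377,124.434) → (39.599,30.027) → (6.877,148.724) → (78.200,9.871). Open path.

**Shape 2** — `<circle>` circle, stroke `#008000` → score (S509, F1943). Machine vertices: (78.502,29.882) → (65.478,52.440) → (39.430,52.440) → (26.406,29.882) → (39.430,7.324) → (65.478,7.324) → (78.502,29.882). Closed: final G1 returns to the first vertex.

**Shape 3** — `<path>` rectangle, stroke `#ff0000` → cut (S866, F1390). Machine vertices: (70.109,165.807) → (90.815,165.807) → (90.815,142.963) → (70.109,142.963) → (70.109,165.807). Closed: final G1 returns to the first vertex.

**Shape 4** — `<path>` line segment, stroke `#ff0000` → cut (S866, F1390). Machine vertices: (89.672,71.298) → (56.246,78.435). Open path.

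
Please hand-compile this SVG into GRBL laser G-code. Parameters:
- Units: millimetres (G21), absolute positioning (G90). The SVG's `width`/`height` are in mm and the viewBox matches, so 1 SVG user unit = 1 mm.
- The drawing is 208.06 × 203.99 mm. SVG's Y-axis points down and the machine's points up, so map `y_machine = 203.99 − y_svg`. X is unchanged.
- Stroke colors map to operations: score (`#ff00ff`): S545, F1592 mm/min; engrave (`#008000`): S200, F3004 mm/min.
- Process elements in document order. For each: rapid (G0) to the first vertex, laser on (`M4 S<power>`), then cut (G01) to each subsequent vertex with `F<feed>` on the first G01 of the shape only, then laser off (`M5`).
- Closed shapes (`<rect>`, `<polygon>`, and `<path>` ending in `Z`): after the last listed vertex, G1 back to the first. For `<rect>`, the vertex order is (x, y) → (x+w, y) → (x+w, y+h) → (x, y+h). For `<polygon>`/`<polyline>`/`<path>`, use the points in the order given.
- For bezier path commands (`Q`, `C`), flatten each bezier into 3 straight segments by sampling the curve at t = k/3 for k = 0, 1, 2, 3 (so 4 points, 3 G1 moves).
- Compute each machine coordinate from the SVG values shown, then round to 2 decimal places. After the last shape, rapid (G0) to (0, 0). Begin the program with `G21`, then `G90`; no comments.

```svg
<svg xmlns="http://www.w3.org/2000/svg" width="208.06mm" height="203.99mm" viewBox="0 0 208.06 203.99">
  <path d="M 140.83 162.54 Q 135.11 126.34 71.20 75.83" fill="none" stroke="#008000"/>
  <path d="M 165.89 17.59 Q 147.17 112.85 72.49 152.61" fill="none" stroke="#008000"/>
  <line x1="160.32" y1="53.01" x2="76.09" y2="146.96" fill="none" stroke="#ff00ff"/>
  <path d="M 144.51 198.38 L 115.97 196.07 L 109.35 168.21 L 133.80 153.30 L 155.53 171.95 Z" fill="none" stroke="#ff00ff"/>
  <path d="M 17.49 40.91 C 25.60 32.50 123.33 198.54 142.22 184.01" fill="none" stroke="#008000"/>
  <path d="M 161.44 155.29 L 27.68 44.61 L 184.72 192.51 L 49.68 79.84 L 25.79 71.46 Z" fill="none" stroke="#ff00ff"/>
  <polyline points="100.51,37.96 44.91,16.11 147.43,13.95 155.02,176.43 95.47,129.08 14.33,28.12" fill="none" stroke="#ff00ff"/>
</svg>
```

Since the viewBox matches the mm dimensions, user units are millimetres directly. The only transform is the Y-flip y_m = 203.99 − y_svg.

Shape 1 is a quadratic bezier drawn with `<path>`. Its stroke #008000 means engrave at S200, F3004. After flipping Y the toolpath is (140.83,41.45) → (130.55,67.17) → (107.34,96.08) → (71.20,128.16).

Shape 2 is a quadratic bezier drawn with `<path>`. Its stroke #008000 means engrave at S200, F3004. After flipping Y the toolpath is (165.89,186.40) → (147.19,129.06) → (116.06,84.05) → (72.49,51.38).

Shape 3 is a line segment drawn with `<line>`. Its stroke #ff00ff means score at S545, F1592. After flipping Y the toolpath is (160.32,150.98) → (76.09,57.03).

Shape 4 is a regular polygon drawn with `<path>`. Its stroke #ff00ff means score at S545, F1592. After flipping Y the toolpath is (144.51,5.61) → (115.97,7.92) → (109.35,35.78) → (133.80,50.69) → (155.53,32.04) → (144.51,5.61), returning to the start.

Shape 5 is a cubic bezier drawn with `<path>`. Its stroke #008000 means engrave at S200, F3004. After flipping Y the toolpath is (17.49,163.08) → (49.23,126.49) → (103.29,52.49) → (142.22,19.98).

Shape 6 is a closed polygon drawn with `<path>`. Its stroke #ff00ff means score at S545, F1592. After flipping Y the toolpath is (161.44,48.70) → (27.68,159.38) → (184.72,11.48) → (49.68,124.15) → (25.79,132.53) → (161.44,48.70), returning to the start.

Shape 7 is a open polyline drawn with `<polyline>`. Its stroke #ff00ff means score at S545, F1592. After flipping Y the toolpath is (100.51,166.03) → (44.91,187.88) → (147.43,190.04) → (155.02,27.56) → (95.47,74.91) → (14.33,175.87).

G21
G90
G0 X140.83 Y41.45
M4 S200
G01 X130.55 Y67.17 F3004
G01 X107.34 Y96.08
G01 X71.20 Y128.16
M5
G0 X165.89 Y186.40
M4 S200
G01 X147.19 Y129.06 F3004
G01 X116.06 Y84.05
G01 X72.49 Y51.38
M5
G0 X160.32 Y150.98
M4 S545
G01 X76.09 Y57.03 F1592
M5
G0 X144.51 Y5.61
M4 S545
G01 X115.97 Y7.92 F1592
G01 X109.35 Y35.78
G01 X133.80 Y50.69
G01 X155.53 Y32.04
G01 X144.51 Y5.61
M5
G0 X17.49 Y163.08
M4 S200
G01 X49.23 Y126.49 F3004
G01 X103.29 Y52.49
G01 X142.22 Y19.98
M5
G0 X161.44 Y48.70
M4 S545
G01 X27.68 Y159.38 F1592
G01 X184.72 Y11.48
G01 X49.68 Y124.15
G01 X25.79 Y132.53
G01 X161.44 Y48.70
M5
G0 X100.51 Y166.03
M4 S545
G01 X44.91 Y187.88 F1592
G01 X147.43 Y190.04
G01 X155.02 Y27.56
G01 X95.47 Y74.91
G01 X14.33 Y175.87
M5
G0 X0.00 Y0.00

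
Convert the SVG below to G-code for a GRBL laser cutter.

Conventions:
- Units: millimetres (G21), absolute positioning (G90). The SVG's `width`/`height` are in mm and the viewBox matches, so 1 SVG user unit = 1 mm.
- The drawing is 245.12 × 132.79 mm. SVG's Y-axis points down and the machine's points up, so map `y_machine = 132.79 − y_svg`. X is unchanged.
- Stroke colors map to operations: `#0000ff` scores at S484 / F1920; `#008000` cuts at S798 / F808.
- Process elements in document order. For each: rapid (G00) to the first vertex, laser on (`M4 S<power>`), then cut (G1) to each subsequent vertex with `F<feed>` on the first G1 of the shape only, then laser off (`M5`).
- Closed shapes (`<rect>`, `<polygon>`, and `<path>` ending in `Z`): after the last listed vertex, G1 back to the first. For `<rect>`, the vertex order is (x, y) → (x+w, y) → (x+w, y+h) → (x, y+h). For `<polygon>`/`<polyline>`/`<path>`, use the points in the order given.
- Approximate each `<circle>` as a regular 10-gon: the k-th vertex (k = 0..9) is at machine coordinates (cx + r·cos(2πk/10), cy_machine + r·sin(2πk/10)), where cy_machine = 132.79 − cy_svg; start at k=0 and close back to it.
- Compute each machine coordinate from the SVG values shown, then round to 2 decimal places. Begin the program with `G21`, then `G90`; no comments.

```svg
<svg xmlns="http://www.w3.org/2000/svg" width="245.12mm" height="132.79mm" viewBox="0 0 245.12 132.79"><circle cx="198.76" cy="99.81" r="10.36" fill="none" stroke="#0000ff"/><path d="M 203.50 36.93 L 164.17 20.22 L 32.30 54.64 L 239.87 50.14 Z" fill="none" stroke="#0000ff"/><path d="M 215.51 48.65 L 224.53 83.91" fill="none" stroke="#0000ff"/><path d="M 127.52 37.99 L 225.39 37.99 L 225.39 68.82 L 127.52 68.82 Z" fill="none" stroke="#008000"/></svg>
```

G21
G90
G00 X209.12 Y32.98
M4 S484
G1 X207.14 Y39.07 F1920
G1 X201.96 Y42.83
G1 X195.56 Y42.83
G1 X190.38 Y39.07
G1 X188.40 Y32.98
G1 X190.38 Y26.89
G1 X195.56 Y23.13
G1 X201.96 Y23.13
G1 X207.14 Y26.89
G1 X209.12 Y32.98
M5
G00 X203.50 Y95.86
M4 S484
G1 X164.17 Y112.57 F1920
G1 X32.30 Y78.15
G1 X239.87 Y82.65
G1 X203.50 Y95.86
M5
G00 X215.51 Y84.14
M4 S484
G1 X224.53 Y48.88 F1920
M5
G00 X127.52 Y94.80
M4 S798
G1 X225.39 Y94.80 F808
G1 X225.39 Y63.97
G1 X127.52 Y63.97
G1 X127.52 Y94.80
M5

Since the viewBox matches the mm dimensions, user units are millimetres directly. The only transform is the Y-flip y_m = 132.79 − y_svg.

Shape 1 is a circle drawn with `<circle>`. Its stroke #0000ff means score at S484, F1920. After flipping Y the toolpath is (209.12,32.98) → (207.14,39.07) → (201.96,42.83) → (195.56,42.83) → (190.38,39.07) → (188.40,32.98) → (190.38,26.89) → (195.56,23.13) → (201.96,23.13) → (207.14,26.89) → (209.12,32.98), returning to the start.

Shape 2 is a closed polygon drawn with `<path>`. Its stroke #0000ff means score at S484, F1920. After flipping Y the toolpath is (203.50,95.86) → (164.17,112.57) → (32.30,78.15) → (239.87,82.65) → (203.50,95.86), returning to the start.

Shape 3 is a line segment drawn with `<path>`. Its stroke #0000ff means score at S484, F1920. After flipping Y the toolpath is (215.51,84.14) → (224.53,48.88).

Shape 4 is a rectangle drawn with `<path>`. Its stroke #008000 means cut at S798, F808. After flipping Y the toolpath is (127.52,94.80) → (225.39,94.80) → (225.39,63.97) → (127.52,63.97) → (127.52,94.80), returning to the start.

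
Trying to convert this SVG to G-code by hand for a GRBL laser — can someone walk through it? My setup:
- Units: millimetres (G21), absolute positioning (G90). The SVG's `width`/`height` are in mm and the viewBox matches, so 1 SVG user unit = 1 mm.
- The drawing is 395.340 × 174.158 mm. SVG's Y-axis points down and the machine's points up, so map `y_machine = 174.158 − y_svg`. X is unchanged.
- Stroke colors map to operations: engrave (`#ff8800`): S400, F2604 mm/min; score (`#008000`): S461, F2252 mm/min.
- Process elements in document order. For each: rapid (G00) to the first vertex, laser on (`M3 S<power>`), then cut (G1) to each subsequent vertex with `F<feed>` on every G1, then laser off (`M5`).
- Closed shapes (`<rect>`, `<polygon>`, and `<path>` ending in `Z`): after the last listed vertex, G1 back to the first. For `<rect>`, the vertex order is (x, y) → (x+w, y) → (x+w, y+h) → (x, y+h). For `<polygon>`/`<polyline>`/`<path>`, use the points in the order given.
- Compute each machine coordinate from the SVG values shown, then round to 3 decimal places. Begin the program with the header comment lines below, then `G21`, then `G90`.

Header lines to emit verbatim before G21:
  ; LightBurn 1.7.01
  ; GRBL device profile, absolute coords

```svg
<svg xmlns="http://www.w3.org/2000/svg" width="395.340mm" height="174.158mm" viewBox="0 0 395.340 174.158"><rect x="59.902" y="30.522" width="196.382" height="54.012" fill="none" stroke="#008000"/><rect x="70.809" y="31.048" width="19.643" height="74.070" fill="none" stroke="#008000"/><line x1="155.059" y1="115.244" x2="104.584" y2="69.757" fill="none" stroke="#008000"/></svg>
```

1 u = 1 mm; y_m = 174.158 − y.

[1] `<rect>` rectangle, #008000→score S461 F2252: (59.902,143.636) → (256.284,143.636) → (256.284,89.624) → (59.902,89.624) → (59.902,143.636) (closed)

[2] `<rect>` rectangle, #008000→score S461 F2252: (70.809,143.110) → (90.452,143.110) → (90.452,69.040) → (70.809,69.040) → (70.809,143.110) (closed)

[3] `<line>` line segment, #008000→score S461 F2252: (155.059,58.914) → (104.584,104.401)

; LightBurn 1.7.01
; GRBL device profile, absolute coords
G21
G90
G00 X59.902 Y143.636
M3 S461
G1 X256.284 Y143.636 F2252
G1 X256.284 Y89.624 F2252
G1 X59.902 Y89.624 F2252
G1 X59.902 Y143.636 F2252
M5
G00 X70.809 Y143.110
M3 S461
G1 X90.452 Y143.110 F2252
G1 X90.452 Y69.040 F2252
G1 X70.809 Y69.040 F2252
G1 X70.809 Y143.110 F2252
M5
G00 X155.059 Y58.914
M3 S461
G1 X104.584 Y104.401 F2252
M5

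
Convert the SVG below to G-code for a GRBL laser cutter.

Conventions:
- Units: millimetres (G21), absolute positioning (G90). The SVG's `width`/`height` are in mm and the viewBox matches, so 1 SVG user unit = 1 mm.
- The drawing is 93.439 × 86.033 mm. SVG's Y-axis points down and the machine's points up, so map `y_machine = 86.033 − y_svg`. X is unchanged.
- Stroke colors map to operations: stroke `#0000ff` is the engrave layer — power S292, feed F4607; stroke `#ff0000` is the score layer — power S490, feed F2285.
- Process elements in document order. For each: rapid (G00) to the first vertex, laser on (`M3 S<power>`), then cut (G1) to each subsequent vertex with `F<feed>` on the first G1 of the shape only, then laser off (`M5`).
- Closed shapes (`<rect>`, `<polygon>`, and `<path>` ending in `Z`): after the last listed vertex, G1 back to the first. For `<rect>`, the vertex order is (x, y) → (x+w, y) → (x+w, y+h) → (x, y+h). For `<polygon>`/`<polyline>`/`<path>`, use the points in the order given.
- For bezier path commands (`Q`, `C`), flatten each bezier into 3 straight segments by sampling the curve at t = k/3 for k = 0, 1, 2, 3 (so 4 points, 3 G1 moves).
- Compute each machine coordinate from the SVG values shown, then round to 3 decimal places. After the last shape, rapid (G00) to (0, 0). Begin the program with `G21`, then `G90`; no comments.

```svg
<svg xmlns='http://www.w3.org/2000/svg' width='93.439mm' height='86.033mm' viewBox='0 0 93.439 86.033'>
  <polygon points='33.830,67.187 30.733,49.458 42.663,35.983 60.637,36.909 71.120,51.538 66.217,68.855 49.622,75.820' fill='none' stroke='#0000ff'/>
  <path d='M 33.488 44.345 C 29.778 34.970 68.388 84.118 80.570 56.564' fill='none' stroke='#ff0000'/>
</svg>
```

1 u = 1 mm; y_m = 86.033 − y.

[1] `<polygon>` regular polygon, #0000ff→engrave S292 F4607: (33.830,18.846) → (30.733,36.575) → (42.663,50.050) → (60.637,49.124) → (71.120,34.495) → (66.217,17.178) → (49.622,10.213) → (33.830,18.846) (closed)

[2] `<path>` cubic bezier, #ff0000→score S490 F2285: (33.488,41.688) → (41.338,36.564) → (62.125,22.474) → (80.570,29.469)

G21
G90
G00 X33.830 Y18.846
M3 S292
G1 X30.733 Y36.575 F4607
G1 X42.663 Y50.050
G1 X60.637 Y49.124
G1 X71.120 Y34.495
G1 X66.217 Y17.178
G1 X49.622 Y10.213
G1 X33.830 Y18.846
M5
G00 X33.488 Y41.688
M3 S490
G1 X41.338 Y36.564 F2285
G1 X62.125 Y22.474
G1 X80.570 Y29.469
M5
G00 X0.000 Y0.000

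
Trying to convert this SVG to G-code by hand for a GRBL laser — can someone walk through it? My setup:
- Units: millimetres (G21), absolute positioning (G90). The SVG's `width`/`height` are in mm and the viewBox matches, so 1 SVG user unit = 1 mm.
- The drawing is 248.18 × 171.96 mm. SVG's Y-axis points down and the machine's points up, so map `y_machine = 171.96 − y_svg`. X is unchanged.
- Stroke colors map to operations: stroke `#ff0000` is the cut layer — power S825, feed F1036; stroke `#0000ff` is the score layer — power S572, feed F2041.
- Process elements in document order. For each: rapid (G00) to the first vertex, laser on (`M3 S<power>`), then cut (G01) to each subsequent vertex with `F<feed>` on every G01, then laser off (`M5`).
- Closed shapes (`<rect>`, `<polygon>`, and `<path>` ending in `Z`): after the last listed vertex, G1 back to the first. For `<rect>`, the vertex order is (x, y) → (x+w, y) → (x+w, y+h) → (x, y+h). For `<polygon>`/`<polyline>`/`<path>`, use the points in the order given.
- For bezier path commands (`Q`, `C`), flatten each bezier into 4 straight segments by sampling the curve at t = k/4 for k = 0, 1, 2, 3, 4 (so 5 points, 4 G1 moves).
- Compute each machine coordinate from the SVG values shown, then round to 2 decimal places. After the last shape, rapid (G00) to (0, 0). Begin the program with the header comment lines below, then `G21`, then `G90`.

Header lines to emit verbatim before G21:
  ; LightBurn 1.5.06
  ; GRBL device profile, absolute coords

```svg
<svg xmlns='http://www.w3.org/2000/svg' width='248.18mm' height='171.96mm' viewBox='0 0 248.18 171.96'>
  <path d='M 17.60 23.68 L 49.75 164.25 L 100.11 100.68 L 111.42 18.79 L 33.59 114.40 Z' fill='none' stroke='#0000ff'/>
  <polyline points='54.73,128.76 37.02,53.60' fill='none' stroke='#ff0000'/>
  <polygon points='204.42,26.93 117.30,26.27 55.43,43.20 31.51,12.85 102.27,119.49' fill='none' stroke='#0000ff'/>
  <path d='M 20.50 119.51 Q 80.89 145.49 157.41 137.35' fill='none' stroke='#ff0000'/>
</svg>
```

; LightBurn 1.5.06
; GRBL device profile, absolute coords
G21
G90
G00 X17.60 Y148.28
M3 S572
G01 X49.75 Y7.71 F2041
G01 X100.11 Y71.28 F2041
G01 X111.42 Y153.17 F2041
G01 X33.59 Y57.56 F2041
G01 X17.60 Y148.28 F2041
M5
G00 X54.73 Y43.20
M3 S825
G01 X37.02 Y118.36 F1036
M5
G00 X204.42 Y145.03
M3 S572
G01 X117.30 Y145.69 F2041
G01 X55.43 Y128.76 F2041
G01 X31.51 Y159.11 F2041
G01 X102.27 Y52.47 F2041
G01 X204.42 Y145.03 F2041
M5
G00 X20.50 Y52.45
M3 S825
G01 X51.70 Y41.59 F1036
G01 X84.92 Y35.00 F1036
G01 X120.16 Y32.67 F1036
G01 X157.41 Y34.61 F1036
M5
G00 X0.00 Y0.00

1 u = 1 mm; y_m = 171.96 − y.

[1] `<path>` closed polygon, #0000ff→score S572 F2041: (17.60,148.28) → (49.75,7.71) → (100.11,71.28) → (111.42,153.17) → (33.59,57.56) → (17.60,148.28) (closed)

[2] `<polyline>` line segment, #ff0000→cut S825 F1036: (54.73,43.20) → (37.02,118.36)

[3] `<polygon>` closed polygon, #0000ff→score S572 F2041: (204.42,145.03) → (117.30,145.69) → (55.43,128.76) → (31.51,159.11) → (102.27,52.47) → (204.42,145.03) (closed)

[4] `<path>` quadratic bezier, #ff0000→cut S825 F1036: (20.50,52.45) → (51.70,41.59) → (84.92,35.00) → (120.16,32.67) → (157.41,34.61)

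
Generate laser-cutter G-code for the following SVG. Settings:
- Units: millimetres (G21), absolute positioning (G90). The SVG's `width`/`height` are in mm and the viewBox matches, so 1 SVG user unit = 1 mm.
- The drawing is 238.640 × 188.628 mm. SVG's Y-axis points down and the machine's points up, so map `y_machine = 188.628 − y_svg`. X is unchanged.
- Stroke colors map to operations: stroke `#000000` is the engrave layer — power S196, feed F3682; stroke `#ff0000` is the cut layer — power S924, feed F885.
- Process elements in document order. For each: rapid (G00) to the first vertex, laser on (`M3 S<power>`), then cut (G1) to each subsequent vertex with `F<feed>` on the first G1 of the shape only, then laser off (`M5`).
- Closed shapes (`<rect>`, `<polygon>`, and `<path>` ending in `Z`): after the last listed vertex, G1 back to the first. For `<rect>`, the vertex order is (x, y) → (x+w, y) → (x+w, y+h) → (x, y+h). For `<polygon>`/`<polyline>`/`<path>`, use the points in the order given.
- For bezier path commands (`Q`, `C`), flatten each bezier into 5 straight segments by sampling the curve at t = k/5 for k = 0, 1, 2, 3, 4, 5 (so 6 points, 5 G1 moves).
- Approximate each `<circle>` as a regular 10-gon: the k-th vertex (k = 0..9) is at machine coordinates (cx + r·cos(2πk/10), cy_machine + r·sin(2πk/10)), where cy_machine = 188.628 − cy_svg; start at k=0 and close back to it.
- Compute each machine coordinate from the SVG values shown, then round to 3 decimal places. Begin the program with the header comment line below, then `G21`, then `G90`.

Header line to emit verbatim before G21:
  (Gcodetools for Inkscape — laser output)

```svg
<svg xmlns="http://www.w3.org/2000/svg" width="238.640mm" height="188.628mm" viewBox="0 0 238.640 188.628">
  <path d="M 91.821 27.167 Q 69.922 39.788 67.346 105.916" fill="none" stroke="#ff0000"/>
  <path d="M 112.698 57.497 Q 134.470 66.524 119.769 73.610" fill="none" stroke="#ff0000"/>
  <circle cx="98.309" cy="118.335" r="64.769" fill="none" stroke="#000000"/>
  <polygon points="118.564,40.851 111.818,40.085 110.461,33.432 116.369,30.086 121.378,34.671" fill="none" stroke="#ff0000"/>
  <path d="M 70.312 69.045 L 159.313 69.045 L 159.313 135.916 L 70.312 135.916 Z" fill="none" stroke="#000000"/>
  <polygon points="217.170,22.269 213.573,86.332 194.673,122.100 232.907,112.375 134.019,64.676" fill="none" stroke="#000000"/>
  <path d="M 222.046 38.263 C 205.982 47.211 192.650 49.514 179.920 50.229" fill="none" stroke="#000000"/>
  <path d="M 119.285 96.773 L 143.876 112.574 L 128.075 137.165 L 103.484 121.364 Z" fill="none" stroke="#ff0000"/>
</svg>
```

(Gcodetools for Inkscape — laser output)
G21
G90
G00 X91.821 Y161.461
M3 S924
G1 X83.834 Y154.272 F885
G1 X77.393 Y142.803
G1 X72.498 Y127.053
G1 X69.149 Y107.023
G1 X67.346 Y82.712
M5
G00 X112.698 Y131.131
M3 S924
G1 X119.948 Y127.598 F885
G1 X124.280 Y124.220
G1 X125.694 Y120.997
G1 X124.190 Y117.930
G1 X119.769 Y115.018
M5
G00 X163.078 Y70.293
M3 S196
G1 X150.708 Y108.363 F3682
G1 X118.324 Y131.892
G1 X78.294 Y131.892
G1 X45.910 Y108.363
G1 X33.540 Y70.293
G1 X45.910 Y32.223
G1 X78.294 Y8.694
G1 X118.324 Y8.694
G1 X150.708 Y32.223
G1 X163.078 Y70.293
M5
G00 X118.564 Y147.777
M3 S924
G1 X111.818 Y148.543 F885
G1 X110.461 Y155.196
G1 X116.369 Y158.542
G1 X121.378 Y153.957
G1 X118.564 Y147.777
M5
G00 X70.312 Y119.583
M3 S196
G1 X159.313 Y119.583 F3682
G1 X159.313 Y52.712
G1 X70.312 Y52.712
G1 X70.312 Y119.583
M5
G00 X217.170 Y166.359
M3 S196
G1 X213.573 Y102.296 F3682
G1 X194.673 Y66.528
G1 X232.907 Y76.253
G1 X134.019 Y123.952
G1 X217.170 Y166.359
M5
G00 X222.046 Y150.365
M3 S196
G1 X212.718 Y145.753 F3682
G1 X203.944 Y142.493
G1 X195.621 Y140.343
G1 X187.647 Y139.059
G1 X179.920 Y138.399
M5
G00 X119.285 Y91.855
M3 S924
G1 X143.876 Y76.054 F885
G1 X128.075 Y51.463
G1 X103.484 Y67.264
G1 X119.285 Y91.855
M5

1 u = 1 mm; y_m = 188.628 − y.

[1] `<path>` quadratic bezier, #ff0000→cut S924 F885: (91.821,161.461) → (83.834,154.272) → (77.393,142.803) → (72.498,127.053) → (69.149,107.023) → (67.346,82.712)

[2] `<path>` quadratic bezier, #ff0000→cut S924 F885: (112.698,131.131) → (119.948,127.598) → (124.280,124.220) → (125.694,120.997) → (124.190,117.930) → (119.769,115.018)

[3] `<circle>` circle, #000000→engrave S196 F3682: (163.078,70.293) → (150.708,108.363) → (118.324,131.892) → (78.294,131.892) → (45.910,108.363) → (33.540,70.293) → (45.910,32.223) → (78.294,8.694) → (118.324,8.694) → (150.708,32.223) → (163.078,70.293) (closed)

[4] `<polygon>` regular polygon, #ff0000→cut S924 F885: (118.564,147.777) → (111.818,148.543) → (110.461,155.196) → (116.369,158.542) → (121.378,153.957) → (118.564,147.777) (closed)

[5] `<path>` rectangle, #000000→engrave S196 F3682: (70.312,119.583) → (159.313,119.583) → (159.313,52.712) → (70.312,52.712) → (70.312,119.583) (closed)

[6] `<polygon>` closed polygon, #000000→engrave S196 F3682: (217.170,166.359) → (213.573,102.296) → (194.673,66.528) → (232.907,76.253) → (134.019,123.952) → (217.170,166.359) (closed)

[7] `<path>` cubic bezier, #000000→engrave S196 F3682: (222.046,150.365) → (212.718,145.753) → (203.944,142.493) → (195.621,140.343) → (187.647,139.059) → (179.920,138.399)

[8] `<path>` regular polygon, #ff0000→cut S924 F885: (119.285,91.855) → (143.876,76.054) → (128.075,51.463) → (103.484,67.264) → (119.285,91.855) (closed)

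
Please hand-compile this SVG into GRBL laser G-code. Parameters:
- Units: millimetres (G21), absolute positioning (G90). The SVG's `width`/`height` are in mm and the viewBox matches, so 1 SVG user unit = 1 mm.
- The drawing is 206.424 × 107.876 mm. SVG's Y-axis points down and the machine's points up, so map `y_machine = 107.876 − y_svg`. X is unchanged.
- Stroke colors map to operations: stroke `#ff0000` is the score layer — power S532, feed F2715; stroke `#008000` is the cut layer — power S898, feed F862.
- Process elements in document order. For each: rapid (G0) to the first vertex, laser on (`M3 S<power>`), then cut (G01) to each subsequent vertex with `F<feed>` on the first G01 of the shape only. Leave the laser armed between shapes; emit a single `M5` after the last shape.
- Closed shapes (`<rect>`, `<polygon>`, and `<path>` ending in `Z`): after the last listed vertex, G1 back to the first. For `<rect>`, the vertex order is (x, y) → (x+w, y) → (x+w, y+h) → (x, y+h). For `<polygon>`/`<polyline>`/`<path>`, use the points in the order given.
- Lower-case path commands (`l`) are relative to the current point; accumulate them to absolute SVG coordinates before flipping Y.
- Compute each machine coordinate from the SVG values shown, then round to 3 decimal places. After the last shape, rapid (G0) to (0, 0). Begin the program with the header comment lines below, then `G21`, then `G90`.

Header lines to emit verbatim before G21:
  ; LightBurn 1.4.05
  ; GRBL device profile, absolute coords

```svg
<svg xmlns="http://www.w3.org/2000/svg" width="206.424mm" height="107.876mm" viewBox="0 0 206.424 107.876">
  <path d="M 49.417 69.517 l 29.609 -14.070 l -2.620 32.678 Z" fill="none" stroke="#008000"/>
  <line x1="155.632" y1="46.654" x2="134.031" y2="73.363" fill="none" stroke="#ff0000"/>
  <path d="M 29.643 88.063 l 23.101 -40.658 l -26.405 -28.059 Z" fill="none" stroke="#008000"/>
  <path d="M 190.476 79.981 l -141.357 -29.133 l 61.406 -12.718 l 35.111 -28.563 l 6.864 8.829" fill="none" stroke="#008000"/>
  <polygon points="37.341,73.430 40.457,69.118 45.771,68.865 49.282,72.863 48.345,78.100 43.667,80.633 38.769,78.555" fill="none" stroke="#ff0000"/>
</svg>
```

; LightBurn 1.4.05
; GRBL device profile, absolute coords
G21
G90
G0 X49.417 Y38.359
M3 S898
G01 X79.026 Y52.429 F862
G01 X76.406 Y19.751
G01 X49.417 Y38.359
G0 X155.632 Y61.222
M3 S532
G01 X134.031 Y34.513 F2715
G0 X29.643 Y19.813
M3 S898
G01 X52.744 Y60.471 F862
G01 X26.339 Y88.530
G01 X29.643 Y19.813
G0 X190.476 Y27.895
M3 S898
G01 X49.119 Y57.028 F862
G01 X110.525 Y69.746
G01 X145.636 Y98.309
G01 X152.500 Y89.480
G0 X37.341 Y34.446
M3 S532
G01 X40.457 Y38.758 F2715
G01 X45.771 Y39.011
G01 X49.282 Y35.013
G01 X48.345 Y29.776
G01 X43.667 Y27.243
G01 X38.769 Y29.321
G01 X37.341 Y34.446
M5
G0 X0.000 Y0.000

1 u = 1 mm; y_m = 107.876 − y.

[1] `<path>` regular polygon, #008000→cut S898 F862: (49.417,38.359) → (79.026,52.429) → (76.406,19.751) → (49.417,38.359) (closed)

[2] `<line>` line segment, #ff0000→score S532 F2715: (155.632,61.222) → (134.031,34.513)

[3] `<path>` closed polygon, #008000→cut S898 F862: (29.643,19.813) → (52.744,60.471) → (26.339,88.530) → (29.643,19.813) (closed)

[4] `<path>` open polyline, #008000→cut S898 F862: (190.476,27.895) → (49.119,57.028) → (110.525,69.746) → (145.636,98.309) → (152.500,89.480)

[5] `<polygon>` regular polygon, #ff0000→score S532 F2715: (37.341,34.446) → (40.457,38.758) → (45.771,39.011) → (49.282,35.013) → (48.345,29.776) → (43.667,27.243) → (38.769,29.321) → (37.341,34.446) (closed)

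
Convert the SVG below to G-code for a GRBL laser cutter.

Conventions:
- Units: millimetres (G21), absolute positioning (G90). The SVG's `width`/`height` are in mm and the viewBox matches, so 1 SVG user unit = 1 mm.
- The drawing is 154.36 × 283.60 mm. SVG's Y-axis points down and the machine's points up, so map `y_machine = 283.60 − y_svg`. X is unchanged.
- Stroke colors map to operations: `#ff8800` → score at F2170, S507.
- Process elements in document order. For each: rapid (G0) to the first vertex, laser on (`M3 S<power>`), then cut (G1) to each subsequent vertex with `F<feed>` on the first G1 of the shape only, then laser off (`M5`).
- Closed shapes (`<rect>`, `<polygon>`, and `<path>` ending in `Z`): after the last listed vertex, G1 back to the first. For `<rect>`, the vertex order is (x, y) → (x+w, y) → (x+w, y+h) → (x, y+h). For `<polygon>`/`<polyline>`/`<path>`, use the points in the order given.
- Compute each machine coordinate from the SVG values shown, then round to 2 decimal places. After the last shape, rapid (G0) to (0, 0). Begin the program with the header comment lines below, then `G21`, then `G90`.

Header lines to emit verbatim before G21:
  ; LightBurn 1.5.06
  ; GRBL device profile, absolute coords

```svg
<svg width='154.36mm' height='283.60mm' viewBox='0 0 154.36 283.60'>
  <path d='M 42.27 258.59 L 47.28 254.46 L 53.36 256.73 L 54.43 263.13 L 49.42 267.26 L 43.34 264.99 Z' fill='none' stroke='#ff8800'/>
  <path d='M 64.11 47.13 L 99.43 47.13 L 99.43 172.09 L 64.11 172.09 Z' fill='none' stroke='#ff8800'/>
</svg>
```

; LightBurn 1.5.06
; GRBL device profile, absolute coords
G21
G90
G0 X42.27 Y25.01
M3 S507
G1 X47.28 Y29.14 F2170
G1 X53.36 Y26.87
G1 X54.43 Y20.47
G1 X49.42 Y16.34
G1 X43.34 Y18.61
G1 X42.27 Y25.01
M5
G0 X64.11 Y236.47
M3 S507
G1 X99.43 Y236.47 F2170
G1 X99.43 Y111.51
G1 X64.11 Y111.51
G1 X64.11 Y236.47
M5
G0 X0.00 Y0.00

1 u = 1 mm; y_m = 283.60 − y.

[1] `<path>` regular polygon, #ff8800→score S507 F2170: (42.27,25.01) → (47.28,29.14) → (53.36,26.87) → (54.43,20.47) → (49.42,16.34) → (43.34,18.61) → (42.27,25.01) (closed)

[2] `<path>` rectangle, #ff8800→score S507 F2170: (64.11,236.47) → (99.43,236.47) → (99.43,111.51) → (64.11,111.51) → (64.11,236.47) (closed)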